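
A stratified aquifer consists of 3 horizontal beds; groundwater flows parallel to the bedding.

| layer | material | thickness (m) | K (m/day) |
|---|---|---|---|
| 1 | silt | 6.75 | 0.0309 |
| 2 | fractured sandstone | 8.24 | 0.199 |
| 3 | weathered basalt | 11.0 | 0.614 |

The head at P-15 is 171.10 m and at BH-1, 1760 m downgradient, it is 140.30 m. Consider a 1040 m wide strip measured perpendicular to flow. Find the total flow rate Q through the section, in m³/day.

157

Flow is parallel to layering, so each bed carries its own Darcy discharge and the transmissivities add.
Σ(K_i·b_i) = 0.0309×6.75 + 0.199×8.24 + 0.614×11.0 = 8.602 m²/day.
Hydraulic gradient i = (171.10 − 140.30) / 1760 = 30.8 / 1760 = 0.01750.
Q = Σ(K_i·b_i) · W · i = 8.602 × 1040 × 0.01750 = 156.6 m³/day.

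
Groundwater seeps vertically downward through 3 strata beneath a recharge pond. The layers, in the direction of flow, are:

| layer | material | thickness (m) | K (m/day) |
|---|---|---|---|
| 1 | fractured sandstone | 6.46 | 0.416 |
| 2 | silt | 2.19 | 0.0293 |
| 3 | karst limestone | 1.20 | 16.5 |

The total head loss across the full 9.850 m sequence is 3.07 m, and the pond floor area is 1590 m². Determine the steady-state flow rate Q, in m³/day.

Flow is perpendicular to layering, so the layers act in series and the equivalent K is the thickness-weighted harmonic mean.
Total thickness L = 6.46 + 2.19 + 1.20 = 9.850 m.
Σ(b_i/K_i) = 6.46/0.416 + 2.19/0.0293 + 1.20/16.5 = 90.35 d.
K_eq = L / Σ(b_i/K_i) = 9.850 / 90.35 = 0.1090 m/day.
Q = K_eq · A · (Δh/L) = 0.1090 × 1590 × (3.07/9.850) = 54.03 m³/day.

54.0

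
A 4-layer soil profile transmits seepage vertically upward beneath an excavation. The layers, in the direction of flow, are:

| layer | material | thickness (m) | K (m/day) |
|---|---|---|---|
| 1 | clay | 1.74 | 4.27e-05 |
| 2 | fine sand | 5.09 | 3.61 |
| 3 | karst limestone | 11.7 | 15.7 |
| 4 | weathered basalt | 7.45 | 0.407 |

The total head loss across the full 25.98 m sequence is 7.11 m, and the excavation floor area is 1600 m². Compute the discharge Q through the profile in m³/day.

Flow is perpendicular to layering, so the layers act in series and the equivalent K is the thickness-weighted harmonic mean.
Total thickness L = 1.74 + 5.09 + 11.7 + 7.45 = 25.98 m.
Σ(b_i/K_i) = 1.74/4.27e-05 + 5.09/3.61 + 11.7/15.7 + 7.45/0.407 = 40770 d.
K_eq = L / Σ(b_i/K_i) = 25.98 / 40770 = 0.0006372 m/day.
Q = K_eq · A · (Δh/L) = 0.0006372 × 1600 × (7.11/25.98) = 0.2790 m³/day.

0.279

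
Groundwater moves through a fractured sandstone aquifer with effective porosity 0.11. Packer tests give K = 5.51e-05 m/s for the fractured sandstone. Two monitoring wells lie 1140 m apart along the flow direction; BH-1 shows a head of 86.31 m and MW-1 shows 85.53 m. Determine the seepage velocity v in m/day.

Convert K: 5.51e-05 m/s × 86400 = 4.761 m/day.
Hydraulic gradient i = (86.31 − 85.53) / 1140 = 0.78 / 1140 = 0.0006842.
Darcy flux q = K · i = 4.761 × 0.0006842 = 0.003257 m/day.
Seepage velocity v = q / n_e = 0.003257 / 0.11 = 0.02961 m/day.

0.0296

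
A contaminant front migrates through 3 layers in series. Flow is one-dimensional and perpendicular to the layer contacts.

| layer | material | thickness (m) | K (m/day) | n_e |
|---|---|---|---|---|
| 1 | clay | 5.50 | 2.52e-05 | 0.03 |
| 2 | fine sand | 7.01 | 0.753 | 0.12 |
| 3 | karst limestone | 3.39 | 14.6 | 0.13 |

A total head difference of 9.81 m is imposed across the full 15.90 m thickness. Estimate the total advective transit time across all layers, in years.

88.1

With flow normal to the layers, continuity requires the same specific discharge q through every layer.
Σ(b_i/K_i) = 5.50/2.52e-05 + 7.01/0.753 + 3.39/14.6 = 2.183e+05 d.
q = Δh / Σ(b_i/K_i) = 9.81 / 2.183e+05 = 4.495e-05 m/day.
In each layer the seepage velocity is v_i = q/n_i, so the layer transit time is t_i = b_i·n_i / q:
  layer 1 (clay): t_1 = 5.50 × 0.03 / 4.495e-05 = 3671 d
  layer 2 (fine sand): t_2 = 7.01 × 0.12 / 4.495e-05 = 18716 d
  layer 3 (karst limestone): t_3 = 3.39 × 0.13 / 4.495e-05 = 9805 d
Total t = Σ t_i = 32192 days = 88.14 years.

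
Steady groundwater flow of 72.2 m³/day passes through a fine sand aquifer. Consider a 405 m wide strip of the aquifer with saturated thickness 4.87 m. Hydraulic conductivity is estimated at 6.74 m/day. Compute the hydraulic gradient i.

0.00543

Cross-sectional area A = 405 × 4.87 = 1972 m².
From Q = K·A·i, i = Q / (K·A) = 72.2 / (6.740 × 1972) = 0.005431.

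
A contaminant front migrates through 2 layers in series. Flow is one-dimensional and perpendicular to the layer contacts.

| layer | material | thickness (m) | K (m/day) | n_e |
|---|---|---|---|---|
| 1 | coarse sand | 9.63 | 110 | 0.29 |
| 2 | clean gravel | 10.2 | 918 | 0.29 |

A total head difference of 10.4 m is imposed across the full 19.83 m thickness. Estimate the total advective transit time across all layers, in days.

With flow normal to the layers, continuity requires the same specific discharge q through every layer.
Σ(b_i/K_i) = 9.63/110 + 10.2/918 = 0.09866 d.
q = Δh / Σ(b_i/K_i) = 10.4 / 0.09866 = 105.4 m/day.
In each layer the seepage velocity is v_i = q/n_i, so the layer transit time is t_i = b_i·n_i / q:
  layer 1 (coarse sand): t_1 = 9.63 × 0.29 / 105.4 = 0.02649 d
  layer 2 (clean gravel): t_2 = 10.2 × 0.29 / 105.4 = 0.02806 d
Total t = Σ t_i = 0.05455 days.

0.0546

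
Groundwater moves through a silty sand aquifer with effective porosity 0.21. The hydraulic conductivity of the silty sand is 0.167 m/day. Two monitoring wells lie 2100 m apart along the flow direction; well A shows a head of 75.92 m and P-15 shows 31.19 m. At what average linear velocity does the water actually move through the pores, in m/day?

Hydraulic gradient i = (75.92 − 31.19) / 2100 = 44.73 / 2100 = 0.02130.
Darcy flux q = K · i = 0.1670 × 0.02130 = 0.003557 m/day.
Seepage velocity v = q / n_e = 0.003557 / 0.21 = 0.01694 m/day.

0.0169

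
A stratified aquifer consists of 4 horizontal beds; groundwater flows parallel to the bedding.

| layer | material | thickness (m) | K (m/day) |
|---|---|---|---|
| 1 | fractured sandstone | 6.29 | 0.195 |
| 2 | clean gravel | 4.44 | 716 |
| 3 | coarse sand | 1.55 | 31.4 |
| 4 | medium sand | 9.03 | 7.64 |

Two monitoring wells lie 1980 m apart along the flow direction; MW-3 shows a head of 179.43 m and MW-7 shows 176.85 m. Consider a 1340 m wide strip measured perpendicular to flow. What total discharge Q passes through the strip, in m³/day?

Flow is parallel to layering, so each bed carries its own Darcy discharge and the transmissivities add.
Σ(K_i·b_i) = 0.195×6.29 + 716×4.44 + 31.4×1.55 + 7.64×9.03 = 3298 m²/day.
Hydraulic gradient i = (179.43 − 176.85) / 1980 = 2.58 / 1980 = 0.001303.
Q = Σ(K_i·b_i) · W · i = 3298 × 1340 × 0.001303 = 5758 m³/day.

5760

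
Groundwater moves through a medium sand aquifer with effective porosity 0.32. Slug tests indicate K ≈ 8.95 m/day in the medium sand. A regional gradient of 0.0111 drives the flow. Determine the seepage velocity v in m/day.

Hydraulic gradient i = 0.0111.
Darcy flux q = K · i = 8.950 × 0.01110 = 0.09935 m/day.
Seepage velocity v = q / n_e = 0.09935 / 0.32 = 0.3105 m/day.

0.310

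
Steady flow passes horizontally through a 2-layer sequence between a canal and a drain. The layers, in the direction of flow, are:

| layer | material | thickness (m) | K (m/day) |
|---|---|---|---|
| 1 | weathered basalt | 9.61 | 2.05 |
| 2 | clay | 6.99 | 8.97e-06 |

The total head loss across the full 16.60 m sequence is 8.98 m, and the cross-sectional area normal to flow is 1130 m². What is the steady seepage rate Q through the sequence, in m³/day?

Flow is perpendicular to layering, so the layers act in series and the equivalent K is the thickness-weighted harmonic mean.
Total thickness L = 9.61 + 6.99 = 16.60 m.
Σ(b_i/K_i) = 9.61/2.05 + 6.99/8.97e-06 = 7.793e+05 d.
K_eq = L / Σ(b_i/K_i) = 16.60 / 7.793e+05 = 2.130e-05 m/day.
Q = K_eq · A · (Δh/L) = 2.130e-05 × 1130 × (8.98/16.60) = 0.01302 m³/day.

0.0130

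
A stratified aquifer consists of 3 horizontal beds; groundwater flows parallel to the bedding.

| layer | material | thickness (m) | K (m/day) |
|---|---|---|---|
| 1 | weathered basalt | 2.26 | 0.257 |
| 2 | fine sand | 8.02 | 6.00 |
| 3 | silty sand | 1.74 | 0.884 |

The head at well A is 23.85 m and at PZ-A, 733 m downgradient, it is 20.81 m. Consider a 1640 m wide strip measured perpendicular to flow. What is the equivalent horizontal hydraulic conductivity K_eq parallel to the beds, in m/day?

Flow is parallel to layering, so each bed carries its own Darcy discharge and the transmissivities add.
Σ(K_i·b_i) = 0.257×2.26 + 6.00×8.02 + 0.884×1.74 = 50.24 m²/day.
Total thickness b = 12.02 m, so K_eq = Σ(K_i·b_i)/b = 4.180 m/day.

4.18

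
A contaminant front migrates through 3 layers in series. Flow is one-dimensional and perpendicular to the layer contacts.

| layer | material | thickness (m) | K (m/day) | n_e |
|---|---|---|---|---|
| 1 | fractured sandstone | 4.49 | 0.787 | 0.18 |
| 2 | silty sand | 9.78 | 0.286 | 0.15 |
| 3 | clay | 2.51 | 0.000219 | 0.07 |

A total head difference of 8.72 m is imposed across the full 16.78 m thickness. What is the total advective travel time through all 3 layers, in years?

8.85

With flow normal to the layers, continuity requires the same specific discharge q through every layer.
Σ(b_i/K_i) = 4.49/0.787 + 9.78/0.286 + 2.51/0.000219 = 11501 d.
q = Δh / Σ(b_i/K_i) = 8.72 / 11501 = 0.0007582 m/day.
In each layer the seepage velocity is v_i = q/n_i, so the layer transit time is t_i = b_i·n_i / q:
  layer 1 (fractured sandstone): t_1 = 4.49 × 0.18 / 0.0007582 = 1066 d
  layer 2 (silty sand): t_2 = 9.78 × 0.15 / 0.0007582 = 1935 d
  layer 3 (clay): t_3 = 2.51 × 0.07 / 0.0007582 = 231.7 d
Total t = Σ t_i = 3233 days = 8.850 years.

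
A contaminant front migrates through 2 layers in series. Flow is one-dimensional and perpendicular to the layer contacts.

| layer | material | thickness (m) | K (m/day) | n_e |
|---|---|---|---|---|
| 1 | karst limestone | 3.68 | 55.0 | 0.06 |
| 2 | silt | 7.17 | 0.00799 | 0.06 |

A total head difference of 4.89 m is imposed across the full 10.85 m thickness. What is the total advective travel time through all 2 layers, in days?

119

With flow normal to the layers, continuity requires the same specific discharge q through every layer.
Σ(b_i/K_i) = 3.68/55.0 + 7.17/0.00799 = 897.4 d.
q = Δh / Σ(b_i/K_i) = 4.89 / 897.4 = 0.005449 m/day.
In each layer the seepage velocity is v_i = q/n_i, so the layer transit time is t_i = b_i·n_i / q:
  layer 1 (karst limestone): t_1 = 3.68 × 0.06 / 0.005449 = 40.52 d
  layer 2 (silt): t_2 = 7.17 × 0.06 / 0.005449 = 78.95 d
Total t = Σ t_i = 119.5 days.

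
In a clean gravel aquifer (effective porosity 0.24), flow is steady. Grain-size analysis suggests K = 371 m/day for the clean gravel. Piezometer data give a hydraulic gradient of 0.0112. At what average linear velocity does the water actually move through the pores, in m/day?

Hydraulic gradient i = 0.0112.
Darcy flux q = K · i = 371.0 × 0.01120 = 4.155 m/day.
Seepage velocity v = q / n_e = 4.155 / 0.24 = 17.31 m/day.

17.3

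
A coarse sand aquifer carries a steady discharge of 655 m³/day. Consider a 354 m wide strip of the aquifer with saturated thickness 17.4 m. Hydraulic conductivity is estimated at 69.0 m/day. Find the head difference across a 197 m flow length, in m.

Cross-sectional area A = 354 × 17.4 = 6160 m².
From Q = K·A·i, i = Q / (K·A) = 655 / (69.00 × 6160) = 0.001541.
Head loss Δh = i · L = 0.001541 × 197 = 0.3036 m.

0.304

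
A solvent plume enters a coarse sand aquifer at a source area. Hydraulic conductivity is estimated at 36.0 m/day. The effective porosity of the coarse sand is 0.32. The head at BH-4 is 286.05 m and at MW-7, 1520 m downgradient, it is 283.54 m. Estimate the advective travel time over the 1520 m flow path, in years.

Hydraulic gradient i = (286.05 − 283.54) / 1520 = 2.51 / 1520 = 0.001651.
Darcy flux q = K · i = 36.00 × 0.001651 = 0.05945 m/day.
Seepage velocity v = q / n_e = 0.05945 / 0.32 = 0.1858 m/day.
Travel time t = L / v = 1520 / 0.1858 = 8182 days = 22.40 years.

22.4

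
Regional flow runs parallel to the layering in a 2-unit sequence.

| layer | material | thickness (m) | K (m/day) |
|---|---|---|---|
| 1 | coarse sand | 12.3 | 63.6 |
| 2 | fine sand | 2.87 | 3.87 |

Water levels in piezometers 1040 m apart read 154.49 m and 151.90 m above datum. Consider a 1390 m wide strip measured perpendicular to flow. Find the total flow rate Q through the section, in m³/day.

Flow is parallel to layering, so each bed carries its own Darcy discharge and the transmissivities add.
Σ(K_i·b_i) = 63.6×12.3 + 3.87×2.87 = 793.4 m²/day.
Hydraulic gradient i = (154.49 − 151.90) / 1040 = 2.59 / 1040 = 0.002490.
Q = Σ(K_i·b_i) · W · i = 793.4 × 1390 × 0.002490 = 2746 m³/day.

2750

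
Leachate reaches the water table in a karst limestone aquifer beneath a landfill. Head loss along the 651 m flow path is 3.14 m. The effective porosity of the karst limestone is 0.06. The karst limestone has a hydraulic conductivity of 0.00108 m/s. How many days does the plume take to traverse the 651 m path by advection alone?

Convert K: 0.00108 m/s × 86400 = 93.31 m/day.
Hydraulic gradient i = Δh / L = 3.14 / 651 = 0.004823.
Darcy flux q = K · i = 93.31 × 0.004823 = 0.4501 m/day.
Seepage velocity v = q / n_e = 0.4501 / 0.06 = 7.501 m/day.
Travel time t = L / v = 651 / 7.501 = 86.79 days.

86.8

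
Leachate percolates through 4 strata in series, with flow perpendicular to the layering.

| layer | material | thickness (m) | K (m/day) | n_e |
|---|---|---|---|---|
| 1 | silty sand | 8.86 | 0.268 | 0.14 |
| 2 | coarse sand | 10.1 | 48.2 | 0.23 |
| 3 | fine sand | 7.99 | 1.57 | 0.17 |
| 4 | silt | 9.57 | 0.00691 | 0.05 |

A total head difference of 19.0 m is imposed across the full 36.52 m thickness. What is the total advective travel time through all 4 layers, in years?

With flow normal to the layers, continuity requires the same specific discharge q through every layer.
Σ(b_i/K_i) = 8.86/0.268 + 10.1/48.2 + 7.99/1.57 + 9.57/0.00691 = 1423 d.
q = Δh / Σ(b_i/K_i) = 19.0 / 1423 = 0.01335 m/day.
In each layer the seepage velocity is v_i = q/n_i, so the layer transit time is t_i = b_i·n_i / q:
  layer 1 (silty sand): t_1 = 8.86 × 0.14 / 0.01335 = 92.92 d
  layer 2 (coarse sand): t_2 = 10.1 × 0.23 / 0.01335 = 174.0 d
  layer 3 (fine sand): t_3 = 7.99 × 0.17 / 0.01335 = 101.8 d
  layer 4 (silt): t_4 = 9.57 × 0.05 / 0.01335 = 35.84 d
Total t = Σ t_i = 404.5 days = 1.108 years.

1.11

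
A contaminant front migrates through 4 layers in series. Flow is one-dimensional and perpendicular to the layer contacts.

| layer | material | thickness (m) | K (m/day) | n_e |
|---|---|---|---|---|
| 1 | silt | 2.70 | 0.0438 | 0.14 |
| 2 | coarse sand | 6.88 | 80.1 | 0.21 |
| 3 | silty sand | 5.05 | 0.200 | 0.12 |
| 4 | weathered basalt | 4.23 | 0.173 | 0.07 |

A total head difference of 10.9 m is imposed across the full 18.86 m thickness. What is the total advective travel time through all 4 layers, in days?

With flow normal to the layers, continuity requires the same specific discharge q through every layer.
Σ(b_i/K_i) = 2.70/0.0438 + 6.88/80.1 + 5.05/0.200 + 4.23/0.173 = 111.4 d.
q = Δh / Σ(b_i/K_i) = 10.9 / 111.4 = 0.09782 m/day.
In each layer the seepage velocity is v_i = q/n_i, so the layer transit time is t_i = b_i·n_i / q:
  layer 1 (silt): t_1 = 2.70 × 0.14 / 0.09782 = 3.864 d
  layer 2 (coarse sand): t_2 = 6.88 × 0.21 / 0.09782 = 14.77 d
  layer 3 (silty sand): t_3 = 5.05 × 0.12 / 0.09782 = 6.195 d
  layer 4 (weathered basalt): t_4 = 4.23 × 0.07 / 0.09782 = 3.027 d
Total t = Σ t_i = 27.86 days.

27.9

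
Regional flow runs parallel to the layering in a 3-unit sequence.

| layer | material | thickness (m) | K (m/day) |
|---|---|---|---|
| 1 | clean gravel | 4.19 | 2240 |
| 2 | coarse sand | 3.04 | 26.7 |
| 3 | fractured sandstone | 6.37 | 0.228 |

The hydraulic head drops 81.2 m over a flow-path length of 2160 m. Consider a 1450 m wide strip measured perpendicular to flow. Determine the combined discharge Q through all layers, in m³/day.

516000

Flow is parallel to layering, so each bed carries its own Darcy discharge and the transmissivities add.
Σ(K_i·b_i) = 2240×4.19 + 26.7×3.04 + 0.228×6.37 = 9468 m²/day.
Hydraulic gradient i = Δh / L = 81.2 / 2160 = 0.03759.
Q = Σ(K_i·b_i) · W · i = 9468 × 1450 × 0.03759 = 5.161e+05 m³/day.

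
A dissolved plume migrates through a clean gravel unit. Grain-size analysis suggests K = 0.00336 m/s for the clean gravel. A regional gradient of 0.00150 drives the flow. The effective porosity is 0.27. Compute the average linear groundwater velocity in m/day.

Convert K: 0.00336 m/s × 86400 = 290.3 m/day.
Hydraulic gradient i = 0.00150.
Darcy flux q = K · i = 290.3 × 0.001500 = 0.4355 m/day.
Seepage velocity v = q / n_e = 0.4355 / 0.27 = 1.613 m/day.

1.61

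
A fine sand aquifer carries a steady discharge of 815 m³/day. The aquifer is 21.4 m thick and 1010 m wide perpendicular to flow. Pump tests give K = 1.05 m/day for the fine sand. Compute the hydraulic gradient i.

Cross-sectional area A = 1010 × 21.4 = 21614 m².
From Q = K·A·i, i = Q / (K·A) = 815 / (1.050 × 21614) = 0.03591.

0.0359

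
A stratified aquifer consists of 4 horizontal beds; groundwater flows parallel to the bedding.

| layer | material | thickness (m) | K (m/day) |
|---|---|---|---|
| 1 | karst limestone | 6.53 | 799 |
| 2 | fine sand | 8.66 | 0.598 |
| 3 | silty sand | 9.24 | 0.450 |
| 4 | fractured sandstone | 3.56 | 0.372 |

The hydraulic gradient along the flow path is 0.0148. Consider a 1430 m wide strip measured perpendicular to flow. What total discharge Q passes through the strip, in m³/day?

111000

Flow is parallel to layering, so each bed carries its own Darcy discharge and the transmissivities add.
Σ(K_i·b_i) = 799×6.53 + 0.598×8.66 + 0.450×9.24 + 0.372×3.56 = 5228 m²/day.
Hydraulic gradient i = 0.0148.
Q = Σ(K_i·b_i) · W · i = 5228 × 1430 × 0.01480 = 1.106e+05 m³/day.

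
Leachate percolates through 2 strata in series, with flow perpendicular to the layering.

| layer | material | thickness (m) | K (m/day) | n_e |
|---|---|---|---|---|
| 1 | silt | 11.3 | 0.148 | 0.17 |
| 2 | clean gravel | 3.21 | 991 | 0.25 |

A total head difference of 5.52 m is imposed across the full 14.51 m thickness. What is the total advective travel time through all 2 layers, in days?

With flow normal to the layers, continuity requires the same specific discharge q through every layer.
Σ(b_i/K_i) = 11.3/0.148 + 3.21/991 = 76.35 d.
q = Δh / Σ(b_i/K_i) = 5.52 / 76.35 = 0.07229 m/day.
In each layer the seepage velocity is v_i = q/n_i, so the layer transit time is t_i = b_i·n_i / q:
  layer 1 (silt): t_1 = 11.3 × 0.17 / 0.07229 = 26.57 d
  layer 2 (clean gravel): t_2 = 3.21 × 0.25 / 0.07229 = 11.10 d
Total t = Σ t_i = 37.67 days.

37.7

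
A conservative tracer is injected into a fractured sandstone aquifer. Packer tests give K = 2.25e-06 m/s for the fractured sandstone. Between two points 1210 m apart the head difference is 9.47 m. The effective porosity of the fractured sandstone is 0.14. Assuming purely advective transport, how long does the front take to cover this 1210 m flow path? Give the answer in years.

Convert K: 2.25e-06 m/s × 86400 = 0.1944 m/day.
Hydraulic gradient i = Δh / L = 9.47 / 1210 = 0.007826.
Darcy flux q = K · i = 0.1944 × 0.007826 = 0.001521 m/day.
Seepage velocity v = q / n_e = 0.001521 / 0.14 = 0.01087 m/day.
Travel time t = L / v = 1210 / 0.01087 = 1.113e+05 days = 304.8 years.

305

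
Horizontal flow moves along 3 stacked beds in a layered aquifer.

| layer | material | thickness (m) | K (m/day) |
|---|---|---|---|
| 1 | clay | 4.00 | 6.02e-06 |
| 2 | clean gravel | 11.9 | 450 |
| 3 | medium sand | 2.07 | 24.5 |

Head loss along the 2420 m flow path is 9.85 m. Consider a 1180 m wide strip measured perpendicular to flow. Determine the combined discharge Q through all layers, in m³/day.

26000

Flow is parallel to layering, so each bed carries its own Darcy discharge and the transmissivities add.
Σ(K_i·b_i) = 6.02e-06×4.00 + 450×11.9 + 24.5×2.07 = 5406 m²/day.
Hydraulic gradient i = Δh / L = 9.85 / 2420 = 0.004070.
Q = Σ(K_i·b_i) · W · i = 5406 × 1180 × 0.004070 = 25963 m³/day.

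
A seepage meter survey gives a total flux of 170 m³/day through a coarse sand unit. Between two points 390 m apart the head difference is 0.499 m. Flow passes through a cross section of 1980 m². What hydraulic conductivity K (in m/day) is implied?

Hydraulic gradient i = Δh / L = 0.499 / 390 = 0.001279.
From Q = K·A·i, K = Q / (A·i) = 170 / (1980 × 0.001279) = 67.10 m/day.

67.1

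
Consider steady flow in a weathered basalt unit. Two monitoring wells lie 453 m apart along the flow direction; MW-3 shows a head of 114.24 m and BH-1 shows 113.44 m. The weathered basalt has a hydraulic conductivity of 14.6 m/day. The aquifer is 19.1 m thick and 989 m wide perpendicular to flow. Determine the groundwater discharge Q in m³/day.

487

Cross-sectional area A = 989 × 19.1 = 18890 m².
Hydraulic gradient i = (114.24 − 113.44) / 453 = 0.8 / 453 = 0.001766.
Darcy's law: Q = K · A · i = 14.60 × 18890 × 0.001766 = 487.1 m³/day.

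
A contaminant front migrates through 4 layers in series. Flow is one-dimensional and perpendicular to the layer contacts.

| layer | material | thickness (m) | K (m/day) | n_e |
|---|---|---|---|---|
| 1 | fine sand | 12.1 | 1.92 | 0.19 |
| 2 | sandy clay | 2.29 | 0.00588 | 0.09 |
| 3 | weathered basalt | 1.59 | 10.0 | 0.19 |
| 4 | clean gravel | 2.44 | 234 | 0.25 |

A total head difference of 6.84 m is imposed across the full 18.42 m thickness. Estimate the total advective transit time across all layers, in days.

198

With flow normal to the layers, continuity requires the same specific discharge q through every layer.
Σ(b_i/K_i) = 12.1/1.92 + 2.29/0.00588 + 1.59/10.0 + 2.44/234 = 395.9 d.
q = Δh / Σ(b_i/K_i) = 6.84 / 395.9 = 0.01728 m/day.
In each layer the seepage velocity is v_i = q/n_i, so the layer transit time is t_i = b_i·n_i / q:
  layer 1 (fine sand): t_1 = 12.1 × 0.19 / 0.01728 = 133.1 d
  layer 2 (sandy clay): t_2 = 2.29 × 0.09 / 0.01728 = 11.93 d
  layer 3 (weathered basalt): t_3 = 1.59 × 0.19 / 0.01728 = 17.49 d
  layer 4 (clean gravel): t_4 = 2.44 × 0.25 / 0.01728 = 35.31 d
Total t = Σ t_i = 197.8 days.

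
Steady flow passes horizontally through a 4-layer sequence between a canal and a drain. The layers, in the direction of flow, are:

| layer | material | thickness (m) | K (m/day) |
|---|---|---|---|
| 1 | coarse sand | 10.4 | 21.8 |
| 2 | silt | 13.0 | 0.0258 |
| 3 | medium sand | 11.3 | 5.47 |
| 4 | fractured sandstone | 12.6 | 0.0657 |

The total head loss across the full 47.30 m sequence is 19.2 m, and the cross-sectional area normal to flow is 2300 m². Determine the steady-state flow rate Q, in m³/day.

63.2

Flow is perpendicular to layering, so the layers act in series and the equivalent K is the thickness-weighted harmonic mean.
Total thickness L = 10.4 + 13.0 + 11.3 + 12.6 = 47.30 m.
Σ(b_i/K_i) = 10.4/21.8 + 13.0/0.0258 + 11.3/5.47 + 12.6/0.0657 = 698.2 d.
K_eq = L / Σ(b_i/K_i) = 47.30 / 698.2 = 0.06775 m/day.
Q = K_eq · A · (Δh/L) = 0.06775 × 2300 × (19.2/47.30) = 63.25 m³/day.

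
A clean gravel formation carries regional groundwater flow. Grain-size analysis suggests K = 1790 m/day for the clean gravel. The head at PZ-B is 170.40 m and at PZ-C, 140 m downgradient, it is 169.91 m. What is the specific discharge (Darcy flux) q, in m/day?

Hydraulic gradient i = (170.40 − 169.91) / 140 = 0.49 / 140 = 0.003500.
Specific discharge q = K · i = 1790 × 0.003500 = 6.265 m/day.

6.27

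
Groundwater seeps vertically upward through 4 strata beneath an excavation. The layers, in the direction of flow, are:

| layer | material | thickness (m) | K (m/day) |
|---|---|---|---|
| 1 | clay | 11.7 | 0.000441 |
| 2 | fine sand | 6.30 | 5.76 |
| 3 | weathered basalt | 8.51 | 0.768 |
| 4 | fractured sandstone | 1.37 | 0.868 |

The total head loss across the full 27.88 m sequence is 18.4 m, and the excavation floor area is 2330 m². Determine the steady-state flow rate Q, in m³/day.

1.62

Flow is perpendicular to layering, so the layers act in series and the equivalent K is the thickness-weighted harmonic mean.
Total thickness L = 11.7 + 6.30 + 8.51 + 1.37 = 27.88 m.
Σ(b_i/K_i) = 11.7/0.000441 + 6.30/5.76 + 8.51/0.768 + 1.37/0.868 = 26544 d.
K_eq = L / Σ(b_i/K_i) = 27.88 / 26544 = 0.001050 m/day.
Q = K_eq · A · (Δh/L) = 0.001050 × 2330 × (18.4/27.88) = 1.615 m³/day.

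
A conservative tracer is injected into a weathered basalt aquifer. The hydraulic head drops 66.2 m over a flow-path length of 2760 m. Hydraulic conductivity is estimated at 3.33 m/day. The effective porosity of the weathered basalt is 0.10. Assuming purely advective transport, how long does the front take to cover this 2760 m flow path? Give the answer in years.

Hydraulic gradient i = Δh / L = 66.2 / 2760 = 0.02399.
Darcy flux q = K · i = 3.330 × 0.02399 = 0.07987 m/day.
Seepage velocity v = q / n_e = 0.07987 / 0.10 = 0.7987 m/day.
Travel time t = L / v = 2760 / 0.7987 = 3456 days = 9.461 years.

9.46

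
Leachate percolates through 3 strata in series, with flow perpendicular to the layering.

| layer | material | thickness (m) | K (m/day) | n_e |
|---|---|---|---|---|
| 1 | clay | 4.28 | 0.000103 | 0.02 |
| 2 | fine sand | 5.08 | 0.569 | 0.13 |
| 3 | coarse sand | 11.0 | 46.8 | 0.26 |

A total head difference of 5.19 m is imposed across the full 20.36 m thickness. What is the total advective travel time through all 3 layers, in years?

With flow normal to the layers, continuity requires the same specific discharge q through every layer.
Σ(b_i/K_i) = 4.28/0.000103 + 5.08/0.569 + 11.0/46.8 = 41563 d.
q = Δh / Σ(b_i/K_i) = 5.19 / 41563 = 0.0001249 m/day.
In each layer the seepage velocity is v_i = q/n_i, so the layer transit time is t_i = b_i·n_i / q:
  layer 1 (clay): t_1 = 4.28 × 0.02 / 0.0001249 = 685.5 d
  layer 2 (fine sand): t_2 = 5.08 × 0.13 / 0.0001249 = 5289 d
  layer 3 (coarse sand): t_3 = 11.0 × 0.26 / 0.0001249 = 22903 d
Total t = Σ t_i = 28878 days = 79.06 years.

79.1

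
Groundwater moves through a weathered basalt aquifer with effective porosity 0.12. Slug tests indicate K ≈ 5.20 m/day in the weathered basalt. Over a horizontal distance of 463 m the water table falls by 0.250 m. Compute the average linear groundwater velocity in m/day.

Hydraulic gradient i = Δh / L = 0.250 / 463 = 0.0005400.
Darcy flux q = K · i = 5.200 × 0.0005400 = 0.002808 m/day.
Seepage velocity v = q / n_e = 0.002808 / 0.12 = 0.02340 m/day.

0.0234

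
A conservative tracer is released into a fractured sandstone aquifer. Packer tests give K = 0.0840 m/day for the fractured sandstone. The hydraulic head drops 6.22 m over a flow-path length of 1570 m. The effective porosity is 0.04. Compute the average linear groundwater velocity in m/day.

Hydraulic gradient i = Δh / L = 6.22 / 1570 = 0.003962.
Darcy flux q = K · i = 0.08400 × 0.003962 = 0.0003328 m/day.
Seepage velocity v = q / n_e = 0.0003328 / 0.04 = 0.008320 m/day.

0.00832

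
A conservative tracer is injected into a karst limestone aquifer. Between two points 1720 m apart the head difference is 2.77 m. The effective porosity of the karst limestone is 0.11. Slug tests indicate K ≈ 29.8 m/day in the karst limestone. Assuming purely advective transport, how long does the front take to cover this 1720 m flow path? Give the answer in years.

10.8

Hydraulic gradient i = Δh / L = 2.77 / 1720 = 0.001610.
Darcy flux q = K · i = 29.80 × 0.001610 = 0.04799 m/day.
Seepage velocity v = q / n_e = 0.04799 / 0.11 = 0.4363 m/day.
Travel time t = L / v = 1720 / 0.4363 = 3942 days = 10.79 years.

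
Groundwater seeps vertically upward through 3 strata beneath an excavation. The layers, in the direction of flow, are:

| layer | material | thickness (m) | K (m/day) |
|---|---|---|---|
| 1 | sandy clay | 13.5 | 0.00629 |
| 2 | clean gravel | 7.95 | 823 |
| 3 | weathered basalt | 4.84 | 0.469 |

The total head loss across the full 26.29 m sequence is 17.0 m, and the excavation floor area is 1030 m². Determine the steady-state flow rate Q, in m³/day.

Flow is perpendicular to layering, so the layers act in series and the equivalent K is the thickness-weighted harmonic mean.
Total thickness L = 13.5 + 7.95 + 4.84 = 26.29 m.
Σ(b_i/K_i) = 13.5/0.00629 + 7.95/823 + 4.84/0.469 = 2157 d.
K_eq = L / Σ(b_i/K_i) = 26.29 / 2157 = 0.01219 m/day.
Q = K_eq · A · (Δh/L) = 0.01219 × 1030 × (17.0/26.29) = 8.119 m³/day.

8.12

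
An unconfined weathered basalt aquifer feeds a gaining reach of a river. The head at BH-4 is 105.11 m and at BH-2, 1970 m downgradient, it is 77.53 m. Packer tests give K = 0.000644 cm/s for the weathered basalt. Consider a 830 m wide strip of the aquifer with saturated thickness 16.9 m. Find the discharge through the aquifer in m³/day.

109

Convert K: 0.000644 cm/s × 864 = 0.5564 m/day.
Cross-sectional area A = 830 × 16.9 = 14027 m².
Hydraulic gradient i = (105.11 − 77.53) / 1970 = 27.58 / 1970 = 0.01400.
Darcy's law: Q = K · A · i = 0.5564 × 14027 × 0.01400 = 109.3 m³/day.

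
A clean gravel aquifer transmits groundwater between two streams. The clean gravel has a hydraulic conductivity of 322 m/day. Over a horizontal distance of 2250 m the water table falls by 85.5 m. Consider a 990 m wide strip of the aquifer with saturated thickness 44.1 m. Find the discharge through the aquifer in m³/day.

Cross-sectional area A = 990 × 44.1 = 43659 m².
Hydraulic gradient i = Δh / L = 85.5 / 2250 = 0.03800.
Darcy's law: Q = K · A · i = 322.0 × 43659 × 0.03800 = 5.342e+05 m³/day.

534000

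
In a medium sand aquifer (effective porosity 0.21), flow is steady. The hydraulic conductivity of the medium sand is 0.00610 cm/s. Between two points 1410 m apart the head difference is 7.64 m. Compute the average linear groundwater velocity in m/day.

0.136

Convert K: 0.00610 cm/s × 864 = 5.270 m/day.
Hydraulic gradient i = Δh / L = 7.64 / 1410 = 0.005418.
Darcy flux q = K · i = 5.270 × 0.005418 = 0.02856 m/day.
Seepage velocity v = q / n_e = 0.02856 / 0.21 = 0.1360 m/day.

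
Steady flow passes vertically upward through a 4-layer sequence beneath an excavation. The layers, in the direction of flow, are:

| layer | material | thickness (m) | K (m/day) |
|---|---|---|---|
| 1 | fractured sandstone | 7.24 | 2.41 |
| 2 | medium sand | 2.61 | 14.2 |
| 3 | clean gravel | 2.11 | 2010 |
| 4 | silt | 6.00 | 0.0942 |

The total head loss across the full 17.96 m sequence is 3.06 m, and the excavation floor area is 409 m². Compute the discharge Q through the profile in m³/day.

18.7

Flow is perpendicular to layering, so the layers act in series and the equivalent K is the thickness-weighted harmonic mean.
Total thickness L = 7.24 + 2.61 + 2.11 + 6.00 = 17.96 m.
Σ(b_i/K_i) = 7.24/2.41 + 2.61/14.2 + 2.11/2010 + 6.00/0.0942 = 66.88 d.
K_eq = L / Σ(b_i/K_i) = 17.96 / 66.88 = 0.2685 m/day.
Q = K_eq · A · (Δh/L) = 0.2685 × 409 × (3.06/17.96) = 18.71 m³/day.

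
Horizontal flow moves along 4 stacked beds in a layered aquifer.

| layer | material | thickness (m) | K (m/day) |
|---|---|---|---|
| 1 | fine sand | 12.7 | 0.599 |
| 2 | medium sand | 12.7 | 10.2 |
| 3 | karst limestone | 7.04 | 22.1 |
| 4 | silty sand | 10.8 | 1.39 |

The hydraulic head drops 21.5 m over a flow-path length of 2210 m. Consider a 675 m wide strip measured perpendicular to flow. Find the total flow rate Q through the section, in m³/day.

2020

Flow is parallel to layering, so each bed carries its own Darcy discharge and the transmissivities add.
Σ(K_i·b_i) = 0.599×12.7 + 10.2×12.7 + 22.1×7.04 + 1.39×10.8 = 307.7 m²/day.
Hydraulic gradient i = Δh / L = 21.5 / 2210 = 0.009729.
Q = Σ(K_i·b_i) · W · i = 307.7 × 675 × 0.009729 = 2021 m³/day.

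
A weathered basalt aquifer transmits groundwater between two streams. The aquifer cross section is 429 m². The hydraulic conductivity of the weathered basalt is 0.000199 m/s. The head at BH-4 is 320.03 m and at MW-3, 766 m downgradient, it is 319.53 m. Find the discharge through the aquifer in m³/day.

4.81

Convert K: 0.000199 m/s × 86400 = 17.19 m/day.
Hydraulic gradient i = (320.03 − 319.53) / 766 = 0.5 / 766 = 0.0006527.
Darcy's law: Q = K · A · i = 17.19 × 429.0 × 0.0006527 = 4.815 m³/day.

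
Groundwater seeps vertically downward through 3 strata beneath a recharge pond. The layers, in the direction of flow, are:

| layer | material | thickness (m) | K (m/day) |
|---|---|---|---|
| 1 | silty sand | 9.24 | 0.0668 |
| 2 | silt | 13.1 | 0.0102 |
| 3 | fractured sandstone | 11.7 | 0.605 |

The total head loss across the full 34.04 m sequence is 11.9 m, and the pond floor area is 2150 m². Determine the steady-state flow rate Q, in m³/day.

17.7

Flow is perpendicular to layering, so the layers act in series and the equivalent K is the thickness-weighted harmonic mean.
Total thickness L = 9.24 + 13.1 + 11.7 = 34.04 m.
Σ(b_i/K_i) = 9.24/0.0668 + 13.1/0.0102 + 11.7/0.605 = 1442 d.
K_eq = L / Σ(b_i/K_i) = 34.04 / 1442 = 0.02361 m/day.
Q = K_eq · A · (Δh/L) = 0.02361 × 2150 × (11.9/34.04) = 17.74 m³/day.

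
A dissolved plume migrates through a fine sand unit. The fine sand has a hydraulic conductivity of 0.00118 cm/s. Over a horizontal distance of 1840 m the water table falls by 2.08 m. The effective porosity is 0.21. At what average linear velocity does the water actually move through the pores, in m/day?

0.00549

Convert K: 0.00118 cm/s × 864 = 1.020 m/day.
Hydraulic gradient i = Δh / L = 2.08 / 1840 = 0.001130.
Darcy flux q = K · i = 1.020 × 0.001130 = 0.001153 m/day.
Seepage velocity v = q / n_e = 0.001153 / 0.21 = 0.005488 m/day.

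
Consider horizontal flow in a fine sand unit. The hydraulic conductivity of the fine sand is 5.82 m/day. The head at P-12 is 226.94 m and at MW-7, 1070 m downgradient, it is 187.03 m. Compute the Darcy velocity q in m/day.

Hydraulic gradient i = (226.94 − 187.03) / 1070 = 39.91 / 1070 = 0.03730.
Specific discharge q = K · i = 5.820 × 0.03730 = 0.2171 m/day.

0.217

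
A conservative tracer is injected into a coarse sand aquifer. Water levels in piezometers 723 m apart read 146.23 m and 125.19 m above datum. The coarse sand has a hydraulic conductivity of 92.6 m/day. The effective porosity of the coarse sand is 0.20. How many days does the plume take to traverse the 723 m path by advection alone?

53.7

Hydraulic gradient i = (146.23 − 125.19) / 723 = 21.04 / 723 = 0.02910.
Darcy flux q = K · i = 92.60 × 0.02910 = 2.695 m/day.
Seepage velocity v = q / n_e = 2.695 / 0.20 = 13.47 m/day.
Travel time t = L / v = 723 / 13.47 = 53.66 days.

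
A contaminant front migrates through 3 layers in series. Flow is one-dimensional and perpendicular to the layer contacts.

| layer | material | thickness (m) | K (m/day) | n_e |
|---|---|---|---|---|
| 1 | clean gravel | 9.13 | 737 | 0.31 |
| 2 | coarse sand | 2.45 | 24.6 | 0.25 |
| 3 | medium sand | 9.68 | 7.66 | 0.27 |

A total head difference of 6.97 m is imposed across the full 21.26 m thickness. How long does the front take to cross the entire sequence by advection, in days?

With flow normal to the layers, continuity requires the same specific discharge q through every layer.
Σ(b_i/K_i) = 9.13/737 + 2.45/24.6 + 9.68/7.66 = 1.376 d.
q = Δh / Σ(b_i/K_i) = 6.97 / 1.376 = 5.067 m/day.
In each layer the seepage velocity is v_i = q/n_i, so the layer transit time is t_i = b_i·n_i / q:
  layer 1 (clean gravel): t_1 = 9.13 × 0.31 / 5.067 = 0.5586 d
  layer 2 (coarse sand): t_2 = 2.45 × 0.25 / 5.067 = 0.1209 d
  layer 3 (medium sand): t_3 = 9.68 × 0.27 / 5.067 = 0.5159 d
Total t = Σ t_i = 1.195 days.

1.20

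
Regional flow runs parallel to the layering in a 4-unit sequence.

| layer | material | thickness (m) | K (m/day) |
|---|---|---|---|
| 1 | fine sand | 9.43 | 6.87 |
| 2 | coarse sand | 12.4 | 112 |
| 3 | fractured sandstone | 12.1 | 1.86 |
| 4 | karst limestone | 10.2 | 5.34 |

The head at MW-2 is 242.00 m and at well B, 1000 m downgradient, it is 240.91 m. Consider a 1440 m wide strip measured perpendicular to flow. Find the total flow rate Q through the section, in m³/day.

Flow is parallel to layering, so each bed carries its own Darcy discharge and the transmissivities add.
Σ(K_i·b_i) = 6.87×9.43 + 112×12.4 + 1.86×12.1 + 5.34×10.2 = 1531 m²/day.
Hydraulic gradient i = (242.00 − 240.91) / 1000 = 1.09 / 1000 = 0.001090.
Q = Σ(K_i·b_i) · W · i = 1531 × 1440 × 0.001090 = 2402 m³/day.

2400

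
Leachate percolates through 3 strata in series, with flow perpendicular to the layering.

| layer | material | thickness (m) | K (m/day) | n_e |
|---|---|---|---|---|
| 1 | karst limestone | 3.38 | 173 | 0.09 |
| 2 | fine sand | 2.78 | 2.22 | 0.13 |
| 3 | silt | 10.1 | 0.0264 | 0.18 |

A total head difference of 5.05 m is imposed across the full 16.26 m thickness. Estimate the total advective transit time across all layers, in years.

With flow normal to the layers, continuity requires the same specific discharge q through every layer.
Σ(b_i/K_i) = 3.38/173 + 2.78/2.22 + 10.1/0.0264 = 383.8 d.
q = Δh / Σ(b_i/K_i) = 5.05 / 383.8 = 0.01316 m/day.
In each layer the seepage velocity is v_i = q/n_i, so the layer transit time is t_i = b_i·n_i / q:
  layer 1 (karst limestone): t_1 = 3.38 × 0.09 / 0.01316 = 23.12 d
  layer 2 (fine sand): t_2 = 2.78 × 0.13 / 0.01316 = 27.47 d
  layer 3 (silt): t_3 = 10.1 × 0.18 / 0.01316 = 138.2 d
Total t = Σ t_i = 188.8 days = 0.5168 years.

0.517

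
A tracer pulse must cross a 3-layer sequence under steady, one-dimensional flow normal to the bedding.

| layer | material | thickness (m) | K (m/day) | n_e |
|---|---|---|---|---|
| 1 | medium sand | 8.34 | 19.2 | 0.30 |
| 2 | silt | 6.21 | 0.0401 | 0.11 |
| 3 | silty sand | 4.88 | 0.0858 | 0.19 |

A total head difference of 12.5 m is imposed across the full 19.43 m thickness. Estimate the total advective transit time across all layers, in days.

69.8

With flow normal to the layers, continuity requires the same specific discharge q through every layer.
Σ(b_i/K_i) = 8.34/19.2 + 6.21/0.0401 + 4.88/0.0858 = 212.2 d.
q = Δh / Σ(b_i/K_i) = 12.5 / 212.2 = 0.05891 m/day.
In each layer the seepage velocity is v_i = q/n_i, so the layer transit time is t_i = b_i·n_i / q:
  layer 1 (medium sand): t_1 = 8.34 × 0.30 / 0.05891 = 42.47 d
  layer 2 (silt): t_2 = 6.21 × 0.11 / 0.05891 = 11.59 d
  layer 3 (silty sand): t_3 = 4.88 × 0.19 / 0.05891 = 15.74 d
Total t = Σ t_i = 69.80 days.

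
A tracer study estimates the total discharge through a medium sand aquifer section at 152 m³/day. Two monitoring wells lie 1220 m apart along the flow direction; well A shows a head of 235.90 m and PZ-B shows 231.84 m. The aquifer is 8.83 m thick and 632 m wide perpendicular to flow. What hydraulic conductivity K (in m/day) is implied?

Cross-sectional area A = 632 × 8.83 = 5581 m².
Hydraulic gradient i = (235.90 − 231.84) / 1220 = 4.06 / 1220 = 0.003328.
From Q = K·A·i, K = Q / (A·i) = 152 / (5581 × 0.003328) = 8.185 m/day.

8.18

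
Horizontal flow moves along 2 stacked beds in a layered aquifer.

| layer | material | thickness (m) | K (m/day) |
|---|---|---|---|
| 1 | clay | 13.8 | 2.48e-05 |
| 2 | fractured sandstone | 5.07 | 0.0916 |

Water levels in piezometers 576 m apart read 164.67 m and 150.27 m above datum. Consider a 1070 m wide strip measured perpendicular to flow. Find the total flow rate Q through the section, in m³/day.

Flow is parallel to layering, so each bed carries its own Darcy discharge and the transmissivities add.
Σ(K_i·b_i) = 2.48e-05×13.8 + 0.0916×5.07 = 0.4648 m²/day.
Hydraulic gradient i = (164.67 − 150.27) / 576 = 14.4 / 576 = 0.02500.
Q = Σ(K_i·b_i) · W · i = 0.4648 × 1070 × 0.02500 = 12.43 m³/day.

12.4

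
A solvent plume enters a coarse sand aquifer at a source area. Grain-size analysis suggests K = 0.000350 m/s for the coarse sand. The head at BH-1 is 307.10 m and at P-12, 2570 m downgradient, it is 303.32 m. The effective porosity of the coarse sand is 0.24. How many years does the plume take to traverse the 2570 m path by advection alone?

38.0

Convert K: 0.000350 m/s × 86400 = 30.24 m/day.
Hydraulic gradient i = (307.10 − 303.32) / 2570 = 3.78 / 2570 = 0.001471.
Darcy flux q = K · i = 30.24 × 0.001471 = 0.04448 m/day.
Seepage velocity v = q / n_e = 0.04448 / 0.24 = 0.1853 m/day.
Travel time t = L / v = 2570 / 0.1853 = 13868 days = 37.97 years.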